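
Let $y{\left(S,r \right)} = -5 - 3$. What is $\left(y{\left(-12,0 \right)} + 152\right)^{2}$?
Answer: $20736$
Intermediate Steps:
$y{\left(S,r \right)} = -8$ ($y{\left(S,r \right)} = -5 - 3 = -8$)
$\left(y{\left(-12,0 \right)} + 152\right)^{2} = \left(-8 + 152\right)^{2} = 144^{2} = 20736$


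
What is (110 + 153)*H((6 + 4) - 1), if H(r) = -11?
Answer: -2893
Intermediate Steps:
(110 + 153)*H((6 + 4) - 1) = (110 + 153)*(-11) = 263*(-11) = -2893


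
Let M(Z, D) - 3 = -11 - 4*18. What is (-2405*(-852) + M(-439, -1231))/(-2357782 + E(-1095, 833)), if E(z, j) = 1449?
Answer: -2048980/2356333 ≈ -0.86956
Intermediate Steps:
M(Z, D) = -80 (M(Z, D) = 3 + (-11 - 4*18) = 3 + (-11 - 72) = 3 - 83 = -80)
(-2405*(-852) + M(-439, -1231))/(-2357782 + E(-1095, 833)) = (-2405*(-852) - 80)/(-2357782 + 1449) = (2049060 - 80)/(-2356333) = 2048980*(-1/2356333) = -2048980/2356333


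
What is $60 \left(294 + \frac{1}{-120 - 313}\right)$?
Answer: $\frac{7638060}{433} \approx 17640.0$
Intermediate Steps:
$60 \left(294 + \frac{1}{-120 - 313}\right) = 60 \left(294 + \frac{1}{-433}\right) = 60 \left(294 - \frac{1}{433}\right) = 60 \cdot \frac{127301}{433} = \frac{7638060}{433}$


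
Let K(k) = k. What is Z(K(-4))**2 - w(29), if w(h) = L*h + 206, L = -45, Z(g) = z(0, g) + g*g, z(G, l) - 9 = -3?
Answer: 1583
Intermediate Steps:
z(G, l) = 6 (z(G, l) = 9 - 3 = 6)
Z(g) = 6 + g**2 (Z(g) = 6 + g*g = 6 + g**2)
w(h) = 206 - 45*h (w(h) = -45*h + 206 = 206 - 45*h)
Z(K(-4))**2 - w(29) = (6 + (-4)**2)**2 - (206 - 45*29) = (6 + 16)**2 - (206 - 1305) = 22**2 - 1*(-1099) = 484 + 1099 = 1583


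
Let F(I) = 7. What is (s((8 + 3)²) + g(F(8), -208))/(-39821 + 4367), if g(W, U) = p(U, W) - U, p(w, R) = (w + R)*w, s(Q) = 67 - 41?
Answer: -7007/5909 ≈ -1.1858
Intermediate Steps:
s(Q) = 26
p(w, R) = w*(R + w) (p(w, R) = (R + w)*w = w*(R + w))
g(W, U) = -U + U*(U + W) (g(W, U) = U*(W + U) - U = U*(U + W) - U = -U + U*(U + W))
(s((8 + 3)²) + g(F(8), -208))/(-39821 + 4367) = (26 - 208*(-1 - 208 + 7))/(-39821 + 4367) = (26 - 208*(-202))/(-35454) = (26 + 42016)*(-1/35454) = 42042*(-1/35454) = -7007/5909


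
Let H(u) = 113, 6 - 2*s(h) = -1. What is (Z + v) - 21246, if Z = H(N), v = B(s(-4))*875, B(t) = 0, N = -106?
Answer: -21133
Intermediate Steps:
s(h) = 7/2 (s(h) = 3 - ½*(-1) = 3 + ½ = 7/2)
v = 0 (v = 0*875 = 0)
Z = 113
(Z + v) - 21246 = (113 + 0) - 21246 = 113 - 21246 = -21133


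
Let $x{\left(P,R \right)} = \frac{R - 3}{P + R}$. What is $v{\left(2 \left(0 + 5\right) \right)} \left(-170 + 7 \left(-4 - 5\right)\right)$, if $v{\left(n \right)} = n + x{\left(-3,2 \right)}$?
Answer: $-2563$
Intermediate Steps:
$x{\left(P,R \right)} = \frac{-3 + R}{P + R}$
$v{\left(n \right)} = 1 + n$ ($v{\left(n \right)} = n + \frac{-3 + 2}{-3 + 2} = n + \frac{1}{-1} \left(-1\right) = n - -1 = n + 1 = 1 + n$)
$v{\left(2 \left(0 + 5\right) \right)} \left(-170 + 7 \left(-4 - 5\right)\right) = \left(1 + 2 \left(0 + 5\right)\right) \left(-170 + 7 \left(-4 - 5\right)\right) = \left(1 + 2 \cdot 5\right) \left(-170 + 7 \left(-9\right)\right) = \left(1 + 10\right) \left(-170 - 63\right) = 11 \left(-233\right) = -2563$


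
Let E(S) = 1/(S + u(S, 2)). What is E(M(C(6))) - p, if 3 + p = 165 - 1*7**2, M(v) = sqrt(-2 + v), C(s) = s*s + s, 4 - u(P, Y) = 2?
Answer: -2035/18 + sqrt(10)/18 ≈ -112.88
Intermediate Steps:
u(P, Y) = 2 (u(P, Y) = 4 - 1*2 = 4 - 2 = 2)
C(s) = s + s**2 (C(s) = s**2 + s = s + s**2)
E(S) = 1/(2 + S) (E(S) = 1/(S + 2) = 1/(2 + S))
p = 113 (p = -3 + (165 - 1*7**2) = -3 + (165 - 1*49) = -3 + (165 - 49) = -3 + 116 = 113)
E(M(C(6))) - p = 1/(2 + sqrt(-2 + 6*(1 + 6))) - 1*113 = 1/(2 + sqrt(-2 + 6*7)) - 113 = 1/(2 + sqrt(-2 + 42)) - 113 = 1/(2 + sqrt(40)) - 113 = 1/(2 + 2*sqrt(10)) - 113 = -113 + 1/(2 + 2*sqrt(10))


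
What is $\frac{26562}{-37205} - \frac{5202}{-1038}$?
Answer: $\frac{27661509}{6436465} \approx 4.2976$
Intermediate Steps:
$\frac{26562}{-37205} - \frac{5202}{-1038} = 26562 \left(- \frac{1}{37205}\right) - - \frac{867}{173} = - \frac{26562}{37205} + \frac{867}{173} = \frac{27661509}{6436465}$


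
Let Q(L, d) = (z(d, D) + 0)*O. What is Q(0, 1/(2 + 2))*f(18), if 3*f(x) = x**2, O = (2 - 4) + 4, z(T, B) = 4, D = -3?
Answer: 864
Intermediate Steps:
O = 2 (O = -2 + 4 = 2)
Q(L, d) = 8 (Q(L, d) = (4 + 0)*2 = 4*2 = 8)
f(x) = x**2/3
Q(0, 1/(2 + 2))*f(18) = 8*((1/3)*18**2) = 8*((1/3)*324) = 8*108 = 864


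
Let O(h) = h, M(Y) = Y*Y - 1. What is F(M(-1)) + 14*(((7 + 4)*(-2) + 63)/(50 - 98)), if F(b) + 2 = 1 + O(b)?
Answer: -311/24 ≈ -12.958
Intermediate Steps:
M(Y) = -1 + Y² (M(Y) = Y² - 1 = -1 + Y²)
F(b) = -1 + b (F(b) = -2 + (1 + b) = -1 + b)
F(M(-1)) + 14*(((7 + 4)*(-2) + 63)/(50 - 98)) = (-1 + (-1 + (-1)²)) + 14*(((7 + 4)*(-2) + 63)/(50 - 98)) = (-1 + (-1 + 1)) + 14*((11*(-2) + 63)/(-48)) = (-1 + 0) + 14*((-22 + 63)*(-1/48)) = -1 + 14*(41*(-1/48)) = -1 + 14*(-41/48) = -1 - 287/24 = -311/24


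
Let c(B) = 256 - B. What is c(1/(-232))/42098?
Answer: 59393/9766736 ≈ 0.0060811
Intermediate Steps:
c(1/(-232))/42098 = (256 - 1/(-232))/42098 = (256 - 1*(-1/232))*(1/42098) = (256 + 1/232)*(1/42098) = (59393/232)*(1/42098) = 59393/9766736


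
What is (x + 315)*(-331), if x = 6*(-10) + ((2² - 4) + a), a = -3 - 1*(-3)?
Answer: -84405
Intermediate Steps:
a = 0 (a = -3 + 3 = 0)
x = -60 (x = 6*(-10) + ((2² - 4) + 0) = -60 + ((4 - 4) + 0) = -60 + (0 + 0) = -60 + 0 = -60)
(x + 315)*(-331) = (-60 + 315)*(-331) = 255*(-331) = -84405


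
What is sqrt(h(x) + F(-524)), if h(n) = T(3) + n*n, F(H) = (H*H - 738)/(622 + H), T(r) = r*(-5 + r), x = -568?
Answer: 3*sqrt(1771689)/7 ≈ 570.45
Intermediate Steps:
F(H) = (-738 + H**2)/(622 + H) (F(H) = (H**2 - 738)/(622 + H) = (-738 + H**2)/(622 + H))
h(n) = -6 + n**2 (h(n) = 3*(-5 + 3) + n*n = 3*(-2) + n**2 = -6 + n**2)
sqrt(h(x) + F(-524)) = sqrt((-6 + (-568)**2) + (-738 + (-524)**2)/(622 - 524)) = sqrt((-6 + 322624) + (-738 + 274576)/98) = sqrt(322618 + (1/98)*273838) = sqrt(322618 + 136919/49) = sqrt(15945201/49) = 3*sqrt(1771689)/7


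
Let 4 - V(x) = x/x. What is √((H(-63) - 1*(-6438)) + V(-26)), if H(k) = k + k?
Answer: √6315 ≈ 79.467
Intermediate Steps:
H(k) = 2*k
V(x) = 3 (V(x) = 4 - x/x = 4 - 1*1 = 4 - 1 = 3)
√((H(-63) - 1*(-6438)) + V(-26)) = √((2*(-63) - 1*(-6438)) + 3) = √((-126 + 6438) + 3) = √(6312 + 3) = √6315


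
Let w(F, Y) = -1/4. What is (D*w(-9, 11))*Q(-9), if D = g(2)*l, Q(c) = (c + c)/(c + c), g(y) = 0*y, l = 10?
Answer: 0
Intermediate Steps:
g(y) = 0
Q(c) = 1 (Q(c) = (2*c)/((2*c)) = (2*c)*(1/(2*c)) = 1)
w(F, Y) = -¼ (w(F, Y) = -1*¼ = -¼)
D = 0 (D = 0*10 = 0)
(D*w(-9, 11))*Q(-9) = (0*(-¼))*1 = 0*1 = 0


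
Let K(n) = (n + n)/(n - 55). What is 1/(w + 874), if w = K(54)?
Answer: 1/766 ≈ 0.0013055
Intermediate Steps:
K(n) = 2*n/(-55 + n) (K(n) = (2*n)/(-55 + n) = 2*n/(-55 + n))
w = -108 (w = 2*54/(-55 + 54) = 2*54/(-1) = 2*54*(-1) = -108)
1/(w + 874) = 1/(-108 + 874) = 1/766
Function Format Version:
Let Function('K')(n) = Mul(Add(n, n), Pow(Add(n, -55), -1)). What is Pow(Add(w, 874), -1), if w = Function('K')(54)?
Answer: Rational(1, 766) ≈ 0.0013055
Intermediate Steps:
Function('K')(n) = Mul(2, n, Pow(Add(-55, n), -1)) (Function('K')(n) = Mul(Mul(2, n), Pow(Add(-55, n), -1)) = Mul(2, n, Pow(Add(-55, n), -1)))
w = -108 (w = Mul(2, 54, Pow(Add(-55, 54), -1)) = Mul(2, 54, Pow(-1, -1)) = Mul(2, 54, -1) = -108)
Pow(Add(w, 874), -1) = Pow(Add(-108, 874), -1) = Pow(766, -1) = Rational(1, 766)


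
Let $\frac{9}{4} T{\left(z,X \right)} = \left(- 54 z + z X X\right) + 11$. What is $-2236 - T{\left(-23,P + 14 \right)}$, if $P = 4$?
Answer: $\frac{4672}{9} \approx 519.11$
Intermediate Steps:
$T{\left(z,X \right)} = \frac{44}{9} - 24 z + \frac{4 z X^{2}}{9}$ ($T{\left(z,X \right)} = \frac{4 \left(\left(- 54 z + z X X\right) + 11\right)}{9} = \frac{4 \left(\left(- 54 z + X z X\right) + 11\right)}{9} = \frac{4 \left(\left(- 54 z + z X^{2}\right) + 11\right)}{9} = \frac{4 \left(11 - 54 z + z X^{2}\right)}{9} = \frac{44}{9} - 24 z + \frac{4 z X^{2}}{9}$)
$-2236 - T{\left(-23,P + 14 \right)} = -2236 - \left(\frac{44}{9} - -552 + \frac{4}{9} \left(-23\right) \left(4 + 14\right)^{2}\right) = -2236 - \left(\frac{44}{9} + 552 + \frac{4}{9} \left(-23\right) 18^{2}\right) = -2236 - \left(\frac{44}{9} + 552 + \frac{4}{9} \left(-23\right) 324\right) = -2236 - \left(\frac{44}{9} + 552 - 3312\right) = -2236 - - \frac{24796}{9} = -2236 + \frac{24796}{9} = \frac{4672}{9}$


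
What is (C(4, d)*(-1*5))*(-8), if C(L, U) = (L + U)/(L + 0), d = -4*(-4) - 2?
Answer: 180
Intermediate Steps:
d = 14 (d = 16 - 2 = 14)
C(L, U) = (L + U)/L
(C(4, d)*(-1*5))*(-8) = (((4 + 14)/4)*(-1*5))*(-8) = (((¼)*18)*(-5))*(-8) = ((9/2)*(-5))*(-8) = -45/2*(-8) = 180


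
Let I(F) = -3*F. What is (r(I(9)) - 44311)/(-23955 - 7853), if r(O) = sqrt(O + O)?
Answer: 44311/31808 - 3*I*sqrt(6)/31808 ≈ 1.3931 - 0.00023103*I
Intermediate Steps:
r(O) = sqrt(2)*sqrt(O) (r(O) = sqrt(2*O) = sqrt(2)*sqrt(O))
(r(I(9)) - 44311)/(-23955 - 7853) = (sqrt(2)*sqrt(-3*9) - 44311)/(-23955 - 7853) = (sqrt(2)*sqrt(-27) - 44311)/(-31808) = (sqrt(2)*(3*I*sqrt(3)) - 44311)*(-1/31808) = (3*I*sqrt(6) - 44311)*(-1/31808) = (-44311 + 3*I*sqrt(6))*(-1/31808) = 44311/31808 - 3*I*sqrt(6)/31808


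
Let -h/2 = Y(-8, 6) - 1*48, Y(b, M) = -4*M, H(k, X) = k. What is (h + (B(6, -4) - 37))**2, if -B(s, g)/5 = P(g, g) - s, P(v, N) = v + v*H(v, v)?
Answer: 5929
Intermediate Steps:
P(v, N) = v + v**2 (P(v, N) = v + v*v = v + v**2)
B(s, g) = 5*s - 5*g*(1 + g) (B(s, g) = -5*(g*(1 + g) - s) = -5*(-s + g*(1 + g)) = 5*s - 5*g*(1 + g))
h = 144 (h = -2*(-4*6 - 1*48) = -2*(-24 - 48) = -2*(-72) = 144)
(h + (B(6, -4) - 37))**2 = (144 + ((5*6 - 5*(-4)*(1 - 4)) - 37))**2 = (144 + ((30 - 5*(-4)*(-3)) - 37))**2 = (144 + ((30 - 60) - 37))**2 = (144 + (-30 - 37))**2 = (144 - 67)**2 = 77**2 = 5929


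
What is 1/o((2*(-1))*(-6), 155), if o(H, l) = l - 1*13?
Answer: 1/142 ≈ 0.0070423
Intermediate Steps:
o(H, l) = -13 + l (o(H, l) = l - 13 = -13 + l)
1/o((2*(-1))*(-6), 155) = 1/(-13 + 155) = 1/142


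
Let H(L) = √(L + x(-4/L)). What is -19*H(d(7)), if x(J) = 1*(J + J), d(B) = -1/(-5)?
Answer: -19*I*√995/5 ≈ -119.87*I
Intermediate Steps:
d(B) = ⅕ (d(B) = -1*(-⅕) = ⅕)
x(J) = 2*J (x(J) = 1*(2*J) = 2*J)
H(L) = √(L - 8/L) (H(L) = √(L + 2*(-4/L)) = √(L - 8/L))
-19*H(d(7)) = -19*√(⅕ - 8/⅕) = -19*√(⅕ - 8*5) = -19*√(⅕ - 40) = -19*I*√995/5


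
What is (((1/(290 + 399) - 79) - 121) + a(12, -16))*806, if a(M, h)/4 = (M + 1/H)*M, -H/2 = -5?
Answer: 81335382/265 ≈ 3.0693e+5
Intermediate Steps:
H = 10 (H = -2*(-5) = 10)
a(M, h) = 4*M*(⅒ + M) (a(M, h) = 4*((M + 1/10)*M) = 4*((M + ⅒)*M) = 4*((⅒ + M)*M) = 4*(M*(⅒ + M)) = 4*M*(⅒ + M))
(((1/(290 + 399) - 79) - 121) + a(12, -16))*806 = (((1/(290 + 399) - 79) - 121) + (⅖)*12*(1 + 10*12))*806 = (((1/689 - 79) - 121) + (⅖)*12*(1 + 120))*806 = (((1/689 - 79) - 121) + (⅖)*12*121)*806 = ((-54430/689 - 121) + 2904/5)*806 = (-137799/689 + 2904/5)*806 = (1311861/3445)*806 = 81335382/265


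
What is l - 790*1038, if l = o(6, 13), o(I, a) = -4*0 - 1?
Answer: -820021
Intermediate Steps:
o(I, a) = -1 (o(I, a) = 0 - 1 = -1)
l = -1
l - 790*1038 = -1 - 790*1038 = -1 - 820020 = -820021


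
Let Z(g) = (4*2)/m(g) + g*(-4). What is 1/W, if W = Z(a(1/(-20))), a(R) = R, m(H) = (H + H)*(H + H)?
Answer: 5/4001 ≈ 0.0012497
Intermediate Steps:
m(H) = 4*H**2 (m(H) = (2*H)*(2*H) = 4*H**2)
Z(g) = -4*g + 2/g**2 (Z(g) = (4*2)/((4*g**2)) + g*(-4) = 8*(1/(4*g**2)) - 4*g = 2/g**2 - 4*g = -4*g + 2/g**2)
W = 4001/5 (W = -4/(-20) + 2/(1/(-20))**2 = -4*(-1/20) + 2/(-1/20)**2 = 1/5 + 2*400 = 1/5 + 800 = 4001/5 ≈ 800.20)
1/W = 1/(4001/5) = 5/4001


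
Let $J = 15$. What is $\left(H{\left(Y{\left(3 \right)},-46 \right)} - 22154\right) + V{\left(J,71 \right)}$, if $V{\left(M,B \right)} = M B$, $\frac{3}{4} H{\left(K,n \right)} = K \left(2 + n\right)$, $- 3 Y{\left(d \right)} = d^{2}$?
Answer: $-20913$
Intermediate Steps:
$Y{\left(d \right)} = - \frac{d^{2}}{3}$
$H{\left(K,n \right)} = \frac{4 K \left(2 + n\right)}{3}$
$V{\left(M,B \right)} = B M$
$\left(H{\left(Y{\left(3 \right)},-46 \right)} - 22154\right) + V{\left(J,71 \right)} = \left(\frac{4 \left(- \frac{3^{2}}{3}\right) \left(2 - 46\right)}{3} - 22154\right) + 71 \cdot 15 = \left(\frac{4}{3} \left(\left(- \frac{1}{3}\right) 9\right) \left(-44\right) - 22154\right) + 1065 = \left(\frac{4}{3} \left(-3\right) \left(-44\right) - 22154\right) + 1065 = \left(176 - 22154\right) + 1065 = -21978 + 1065 = -20913$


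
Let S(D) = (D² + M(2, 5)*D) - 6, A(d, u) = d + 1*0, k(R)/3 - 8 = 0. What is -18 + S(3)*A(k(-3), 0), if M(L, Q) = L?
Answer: 198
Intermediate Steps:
k(R) = 24 (k(R) = 24 + 3*0 = 24 + 0 = 24)
A(d, u) = d (A(d, u) = d + 0 = d)
S(D) = -6 + D² + 2*D (S(D) = (D² + 2*D) - 6 = -6 + D² + 2*D)
-18 + S(3)*A(k(-3), 0) = -18 + (-6 + 3² + 2*3)*24 = -18 + (-6 + 9 + 6)*24 = -18 + 9*24 = -18 + 216 = 198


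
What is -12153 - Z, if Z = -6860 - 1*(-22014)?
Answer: -27307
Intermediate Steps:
Z = 15154 (Z = -6860 + 22014 = 15154)
-12153 - Z = -12153 - 1*15154 = -12153 - 15154 = -27307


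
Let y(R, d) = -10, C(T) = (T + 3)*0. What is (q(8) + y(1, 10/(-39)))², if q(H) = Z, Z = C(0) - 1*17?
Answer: 729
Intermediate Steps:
C(T) = 0 (C(T) = (3 + T)*0 = 0)
Z = -17 (Z = 0 - 1*17 = 0 - 17 = -17)
q(H) = -17
(q(8) + y(1, 10/(-39)))² = (-17 - 10)² = (-27)² = 729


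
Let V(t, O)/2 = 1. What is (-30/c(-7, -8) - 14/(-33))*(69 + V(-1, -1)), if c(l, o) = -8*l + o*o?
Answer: 1633/132 ≈ 12.371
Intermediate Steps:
V(t, O) = 2 (V(t, O) = 2*1 = 2)
c(l, o) = o² - 8*l (c(l, o) = -8*l + o² = o² - 8*l)
(-30/c(-7, -8) - 14/(-33))*(69 + V(-1, -1)) = (-30/((-8)² - 8*(-7)) - 14/(-33))*(69 + 2) = (-30/(64 + 56) - 14*(-1/33))*71 = (-30/120 + 14/33)*71 = (-30*1/120 + 14/33)*71 = (-¼ + 14/33)*71 = (23/132)*71 = 1633/132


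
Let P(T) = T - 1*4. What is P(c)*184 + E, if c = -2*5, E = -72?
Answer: -2648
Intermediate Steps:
c = -10
P(T) = -4 + T (P(T) = T - 4 = -4 + T)
P(c)*184 + E = (-4 - 10)*184 - 72 = -14*184 - 72 = -2576 - 72 = -2648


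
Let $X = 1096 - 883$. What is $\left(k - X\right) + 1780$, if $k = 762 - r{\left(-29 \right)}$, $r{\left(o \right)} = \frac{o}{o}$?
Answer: $2328$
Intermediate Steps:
$X = 213$
$r{\left(o \right)} = 1$
$k = 761$ ($k = 762 - 1 = 761$)
$\left(k - X\right) + 1780 = \left(761 - 213\right) + 1780 = 548 + 1780 = 2328$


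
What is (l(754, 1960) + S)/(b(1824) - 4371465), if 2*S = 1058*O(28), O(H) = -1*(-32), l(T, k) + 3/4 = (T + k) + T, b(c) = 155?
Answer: -81581/17485240 ≈ -0.0046657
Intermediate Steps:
l(T, k) = -¾ + k + 2*T (l(T, k) = -¾ + ((T + k) + T) = -¾ + (k + 2*T) = -¾ + k + 2*T)
O(H) = 32
S = 16928 (S = (1058*32)/2 = (½)*33856 = 16928)
(l(754, 1960) + S)/(b(1824) - 4371465) = ((-¾ + 1960 + 2*754) + 16928)/(155 - 4371465) = ((-¾ + 1960 + 1508) + 16928)/(-4371310) = (13869/4 + 16928)*(-1/4371310) = (81581/4)*(-1/4371310) = -81581/17485240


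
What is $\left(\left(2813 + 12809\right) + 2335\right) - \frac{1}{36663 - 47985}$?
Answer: $\frac{203309155}{11322} \approx 17957.0$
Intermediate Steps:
$\left(\left(2813 + 12809\right) + 2335\right) - \frac{1}{36663 - 47985} = \left(15622 + 2335\right) - \frac{1}{-11322} = 17957 - - \frac{1}{11322} = 17957 + \frac{1}{11322} = \frac{203309155}{11322}$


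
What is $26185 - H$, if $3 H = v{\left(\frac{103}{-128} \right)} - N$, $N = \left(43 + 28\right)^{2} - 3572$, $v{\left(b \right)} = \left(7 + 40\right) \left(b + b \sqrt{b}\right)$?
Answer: $\frac{3415971}{128} + \frac{4841 i \sqrt{206}}{6144} \approx 26687.0 + 11.309 i$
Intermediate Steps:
$v{\left(b \right)} = 47 b + 47 b^{\frac{3}{2}}$ ($v{\left(b \right)} = 47 \left(b + b^{\frac{3}{2}}\right) = 47 b + 47 b^{\frac{3}{2}}$)
$N = 1469$ ($N = 71^{2} - 3572 = 5041 - 3572 = 1469$)
$H = - \frac{64291}{128} - \frac{4841 i \sqrt{206}}{6144}$ ($H = \frac{\left(47 \frac{103}{-128} + 47 \left(\frac{103}{-128}\right)^{\frac{3}{2}}\right) - 1469}{3} = \frac{\left(47 \cdot 103 \left(- \frac{1}{128}\right) + 47 \left(103 \left(- \frac{1}{128}\right)\right)^{\frac{3}{2}}\right) - 1469}{3} = \frac{\left(47 \left(- \frac{103}{128}\right) + 47 \left(- \frac{103}{128}\right)^{\frac{3}{2}}\right) - 1469}{3} = \frac{\left(- \frac{4841}{128} + 47 \left(- \frac{103 i \sqrt{206}}{2048}\right)\right) - 1469}{3} = \frac{\left(- \frac{4841}{128} - \frac{4841 i \sqrt{206}}{2048}\right) - 1469}{3} = \frac{- \frac{192873}{128} - \frac{4841 i \sqrt{206}}{2048}}{3} = - \frac{64291}{128} - \frac{4841 i \sqrt{206}}{6144} \approx -502.27 - 11.309 i$)
$26185 - H = 26185 - \left(- \frac{64291}{128} - \frac{4841 i \sqrt{206}}{6144}\right) = 26185 + \left(\frac{64291}{128} + \frac{4841 i \sqrt{206}}{6144}\right) = \frac{3415971}{128} + \frac{4841 i \sqrt{206}}{6144}$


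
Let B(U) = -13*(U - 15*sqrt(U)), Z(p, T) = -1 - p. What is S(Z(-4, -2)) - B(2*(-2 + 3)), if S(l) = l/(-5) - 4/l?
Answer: 361/15 - 195*sqrt(2) ≈ -251.71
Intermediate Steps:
S(l) = -4/l - l/5 (S(l) = l*(-1/5) - 4/l = -l/5 - 4/l = -4/l - l/5)
B(U) = -13*U + 195*sqrt(U)
S(Z(-4, -2)) - B(2*(-2 + 3)) = (-4/(-1 - 1*(-4)) - (-1 - 1*(-4))/5) - (-26*(-2 + 3) + 195*sqrt(2*(-2 + 3))) = (-4/(-1 + 4) - (-1 + 4)/5) - (-26 + 195*sqrt(2*1)) = (-4/3 - 1/5*3) - (-13*2 + 195*sqrt(2)) = (-4*1/3 - 3/5) - (-26 + 195*sqrt(2)) = (-4/3 - 3/5) + (26 - 195*sqrt(2)) = -29/15 + (26 - 195*sqrt(2)) = 361/15 - 195*sqrt(2)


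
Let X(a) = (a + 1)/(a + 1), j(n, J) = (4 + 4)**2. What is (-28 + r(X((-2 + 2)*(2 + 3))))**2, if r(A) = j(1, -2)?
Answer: 1296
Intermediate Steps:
j(n, J) = 64 (j(n, J) = 8**2 = 64)
X(a) = 1 (X(a) = (1 + a)/(1 + a) = 1)
r(A) = 64
(-28 + r(X((-2 + 2)*(2 + 3))))**2 = (-28 + 64)**2 = 36**2 = 1296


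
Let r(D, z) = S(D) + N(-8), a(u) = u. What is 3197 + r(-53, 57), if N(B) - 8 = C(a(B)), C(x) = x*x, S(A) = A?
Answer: 3216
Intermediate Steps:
C(x) = x²
N(B) = 8 + B²
r(D, z) = 72 + D (r(D, z) = D + (8 + (-8)²) = D + (8 + 64) = D + 72 = 72 + D)
3197 + r(-53, 57) = 3197 + (72 - 53) = 3197 + 19 = 3216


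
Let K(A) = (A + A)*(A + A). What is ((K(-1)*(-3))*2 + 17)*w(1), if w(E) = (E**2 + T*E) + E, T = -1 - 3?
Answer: 14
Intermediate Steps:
K(A) = 4*A**2 (K(A) = (2*A)*(2*A) = 4*A**2)
T = -4
w(E) = E**2 - 3*E (w(E) = (E**2 - 4*E) + E = E**2 - 3*E)
((K(-1)*(-3))*2 + 17)*w(1) = (((4*(-1)**2)*(-3))*2 + 17)*(1*(-3 + 1)) = (((4*1)*(-3))*2 + 17)*(1*(-2)) = ((4*(-3))*2 + 17)*(-2) = (-12*2 + 17)*(-2) = (-24 + 17)*(-2) = -7*(-2) = 14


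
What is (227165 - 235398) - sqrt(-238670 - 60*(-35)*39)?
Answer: -8233 - I*sqrt(156770) ≈ -8233.0 - 395.94*I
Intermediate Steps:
(227165 - 235398) - sqrt(-238670 - 60*(-35)*39) = -8233 - sqrt(-238670 + 2100*39) = -8233 - sqrt(-238670 + 81900) = -8233 - sqrt(-156770) = -8233 - I*sqrt(156770)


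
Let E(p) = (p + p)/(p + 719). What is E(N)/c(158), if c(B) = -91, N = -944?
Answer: -1888/20475 ≈ -0.092210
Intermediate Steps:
E(p) = 2*p/(719 + p) (E(p) = (2*p)/(719 + p) = 2*p/(719 + p))
E(N)/c(158) = (2*(-944)/(719 - 944))/(-91) = (2*(-944)/(-225))*(-1/91) = (2*(-944)*(-1/225))*(-1/91) = (1888/225)*(-1/91) = -1888/20475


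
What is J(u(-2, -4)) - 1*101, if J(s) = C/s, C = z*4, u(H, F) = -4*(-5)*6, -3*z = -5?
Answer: -1817/18 ≈ -100.94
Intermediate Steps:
z = 5/3 (z = -⅓*(-5) = 5/3 ≈ 1.6667)
u(H, F) = 120 (u(H, F) = 20*6 = 120)
C = 20/3 (C = (5/3)*4 = 20/3 ≈ 6.6667)
J(s) = 20/(3*s)
J(u(-2, -4)) - 1*101 = (20/3)/120 - 1*101 = (20/3)*(1/120) - 101 = 1/18 - 101 = -1817/18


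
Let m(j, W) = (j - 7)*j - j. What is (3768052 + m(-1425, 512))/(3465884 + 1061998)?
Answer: 5810077/4527882 ≈ 1.2832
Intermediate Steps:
m(j, W) = -j + j*(-7 + j) (m(j, W) = (-7 + j)*j - j = j*(-7 + j) - j = -j + j*(-7 + j))
(3768052 + m(-1425, 512))/(3465884 + 1061998) = (3768052 - 1425*(-8 - 1425))/(3465884 + 1061998) = (3768052 - 1425*(-1433))/4527882 = (3768052 + 2042025)*(1/4527882) = 5810077*(1/4527882) = 5810077/4527882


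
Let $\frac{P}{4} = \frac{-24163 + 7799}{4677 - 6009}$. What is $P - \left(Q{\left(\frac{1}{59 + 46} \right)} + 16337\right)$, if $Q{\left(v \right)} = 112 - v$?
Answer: $- \frac{191140244}{11655} \approx -16400.0$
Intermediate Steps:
$P = \frac{16364}{333}$ ($P = 4 \frac{-24163 + 7799}{4677 - 6009} = 4 \left(- \frac{16364}{-1332}\right) = 4 \left(\left(-16364\right) \left(- \frac{1}{1332}\right)\right) = 4 \cdot \frac{4091}{333} = \frac{16364}{333} \approx 49.141$)
$P - \left(Q{\left(\frac{1}{59 + 46} \right)} + 16337\right) = \frac{16364}{333} - \left(\left(112 - \frac{1}{59 + 46}\right) + 16337\right) = \frac{16364}{333} - \left(\left(112 - \frac{1}{105}\right) + 16337\right) = \frac{16364}{333} - \left(\frac{11759}{105} + 16337\right) = \frac{16364}{333} - \frac{1727144}{105} = - \frac{191140244}{11655}$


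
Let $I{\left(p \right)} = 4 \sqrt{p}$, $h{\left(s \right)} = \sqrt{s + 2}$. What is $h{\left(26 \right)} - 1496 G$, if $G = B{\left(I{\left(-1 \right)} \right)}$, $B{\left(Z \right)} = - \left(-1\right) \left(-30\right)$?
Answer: $44880 + 2 \sqrt{7} \approx 44885.0$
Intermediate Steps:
$h{\left(s \right)} = \sqrt{2 + s}$
$B{\left(Z \right)} = -30$ ($B{\left(Z \right)} = \left(-1\right) 30 = -30$)
$G = -30$
$h{\left(26 \right)} - 1496 G = \sqrt{2 + 26} - -44880 = \sqrt{28} + 44880 = 2 \sqrt{7} + 44880 = 44880 + 2 \sqrt{7}$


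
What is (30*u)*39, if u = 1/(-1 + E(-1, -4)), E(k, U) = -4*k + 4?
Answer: 1170/7 ≈ 167.14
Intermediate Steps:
E(k, U) = 4 - 4*k
u = 1/7 (u = 1/(-1 + (4 - 4*(-1))) = 1/(-1 + (4 + 4)) = 1/(-1 + 8) = 1/7 ≈ 0.14286)
(30*u)*39 = (30*(1/7))*39 = (30/7)*39 = 1170/7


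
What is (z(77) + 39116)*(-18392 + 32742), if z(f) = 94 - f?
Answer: 561558550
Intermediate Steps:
(z(77) + 39116)*(-18392 + 32742) = ((94 - 1*77) + 39116)*(-18392 + 32742) = ((94 - 77) + 39116)*14350 = (17 + 39116)*14350 = 39133*14350 = 561558550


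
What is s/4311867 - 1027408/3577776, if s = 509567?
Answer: -18103681026/107131210193 ≈ -0.16899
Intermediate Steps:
s/4311867 - 1027408/3577776 = 509567/4311867 - 1027408/3577776 = 509567*(1/4311867) - 1027408*1/3577776 = 509567/4311867 - 64213/223611 = -18103681026/107131210193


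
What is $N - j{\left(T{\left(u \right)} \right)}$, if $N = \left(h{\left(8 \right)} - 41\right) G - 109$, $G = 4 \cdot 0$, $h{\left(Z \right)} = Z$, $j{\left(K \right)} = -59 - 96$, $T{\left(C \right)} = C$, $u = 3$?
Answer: $46$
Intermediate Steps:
$j{\left(K \right)} = -155$ ($j{\left(K \right)} = -59 - 96 = -155$)
$G = 0$
$N = -109$ ($N = \left(8 - 41\right) 0 - 109 = \left(-33\right) 0 - 109 = 0 - 109 = -109$)
$N - j{\left(T{\left(u \right)} \right)} = -109 - -155 = -109 + 155 = 46$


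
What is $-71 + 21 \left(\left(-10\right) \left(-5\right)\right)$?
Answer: $979$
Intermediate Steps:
$-71 + 21 \left(\left(-10\right) \left(-5\right)\right) = -71 + 21 \cdot 50 = -71 + 1050 = 979$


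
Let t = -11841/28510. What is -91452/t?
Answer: 869098840/3947 ≈ 2.2019e+5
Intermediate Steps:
t = -11841/28510 (t = -11841*1/28510 = -11841/28510 ≈ -0.41533)
-91452/t = -91452/(-11841/28510) = -91452*(-28510/11841) = 869098840/3947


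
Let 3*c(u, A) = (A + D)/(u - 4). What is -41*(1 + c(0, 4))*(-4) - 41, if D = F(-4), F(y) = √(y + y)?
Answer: 205/3 - 82*I*√2/3 ≈ 68.333 - 38.655*I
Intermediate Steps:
F(y) = √2*√y (F(y) = √(2*y) = √2*√y)
D = 2*I*√2 (D = √2*√(-4) = √2*(2*I) = 2*I*√2 ≈ 2.8284*I)
c(u, A) = (A + 2*I*√2)/(3*(-4 + u)) (c(u, A) = ((A + 2*I*√2)/(u - 4))/3 = ((A + 2*I*√2)/(-4 + u))/3 = (A + 2*I*√2)/(3*(-4 + u)))
-41*(1 + c(0, 4))*(-4) - 41 = -41*(1 + (4 + 2*I*√2)/(3*(-4 + 0)))*(-4) - 41 = -41*(1 + (⅓)*(4 + 2*I*√2)/(-4))*(-4) - 41 = -41*(1 + (⅓)*(-¼)*(4 + 2*I*√2))*(-4) - 41 = -41*(1 + (-⅓ - I*√2/6))*(-4) - 41 = -41*(⅔ - I*√2/6)*(-4) - 41 = -41*(-8/3 + 2*I*√2/3) - 41 = (328/3 - 82*I*√2/3) - 41 = 205/3 - 82*I*√2/3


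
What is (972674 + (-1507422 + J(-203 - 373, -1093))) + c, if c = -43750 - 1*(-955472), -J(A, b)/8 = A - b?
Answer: 372838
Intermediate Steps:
J(A, b) = -8*A + 8*b (J(A, b) = -8*(A - b) = -8*A + 8*b)
c = 911722 (c = -43750 + 955472 = 911722)
(972674 + (-1507422 + J(-203 - 373, -1093))) + c = (972674 + (-1507422 + (-8*(-203 - 373) + 8*(-1093)))) + 911722 = (972674 + (-1507422 + (-8*(-576) - 8744))) + 911722 = (972674 + (-1507422 + (4608 - 8744))) + 911722 = (972674 + (-1507422 - 4136)) + 911722 = (972674 - 1511558) + 911722 = -538884 + 911722 = 372838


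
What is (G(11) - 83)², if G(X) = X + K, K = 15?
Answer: 3249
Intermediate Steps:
G(X) = 15 + X (G(X) = X + 15 = 15 + X)
(G(11) - 83)² = ((15 + 11) - 83)² = (26 - 83)² = (-57)² = 3249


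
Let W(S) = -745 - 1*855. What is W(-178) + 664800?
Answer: 663200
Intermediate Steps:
W(S) = -1600 (W(S) = -745 - 855 = -1600)
W(-178) + 664800 = -1600 + 664800 = 663200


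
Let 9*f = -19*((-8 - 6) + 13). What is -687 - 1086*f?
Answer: -8939/3 ≈ -2979.7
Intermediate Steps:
f = 19/9 (f = (-19*((-8 - 6) + 13))/9 = (-19*(-14 + 13))/9 = (-19*(-1))/9 = (⅑)*19 = 19/9 ≈ 2.1111)
-687 - 1086*f = -687 - 1086*19/9 = -687 - 6878/3 = -8939/3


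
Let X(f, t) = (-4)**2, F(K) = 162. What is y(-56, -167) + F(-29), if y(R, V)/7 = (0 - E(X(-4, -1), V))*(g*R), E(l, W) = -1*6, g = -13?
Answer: 30738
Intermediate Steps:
X(f, t) = 16
E(l, W) = -6
y(R, V) = -546*R (y(R, V) = 7*((0 - 1*(-6))*(-13*R)) = 7*((0 + 6)*(-13*R)) = 7*(6*(-13*R)) = 7*(-78*R) = -546*R)
y(-56, -167) + F(-29) = -546*(-56) + 162 = 30576 + 162 = 30738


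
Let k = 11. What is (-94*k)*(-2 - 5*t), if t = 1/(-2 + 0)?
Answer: -517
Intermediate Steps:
t = -1/2 (t = 1/(-2) = -1/2 ≈ -0.50000)
(-94*k)*(-2 - 5*t) = (-94*11)*(-2 - 5*(-1/2)) = -1034*(-2 + 5/2) = -1034*1/2 = -517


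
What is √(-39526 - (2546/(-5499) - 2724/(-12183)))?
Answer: 10*I*√21901363069149707/7443813 ≈ 198.81*I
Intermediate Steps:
√(-39526 - (2546/(-5499) - 2724/(-12183))) = √(-39526 - (2546*(-1/5499) - 2724*(-1/12183))) = √(-39526 - (-2546/5499 + 908/4061)) = √(-39526 - 1*(-5346214/22331439)) = √(-39526 + 5346214/22331439) = √(-882667111700/22331439) = 10*I*√21901363069149707/7443813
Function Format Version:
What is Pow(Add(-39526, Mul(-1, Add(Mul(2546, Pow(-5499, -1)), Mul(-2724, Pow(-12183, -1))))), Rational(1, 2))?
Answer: Mul(Rational(10, 7443813), I, Pow(21901363069149707, Rational(1, 2))) ≈ Mul(198.81, I)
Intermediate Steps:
Pow(Add(-39526, Mul(-1, Add(Mul(2546, Pow(-5499, -1)), Mul(-2724, Pow(-12183, -1))))), Rational(1, 2)) = Pow(Add(-39526, Mul(-1, Add(Mul(2546, Rational(-1, 5499)), Mul(-2724, Rational(-1, 12183))))), Rational(1, 2)) = Pow(Add(-39526, Mul(-1, Add(Rational(-2546, 5499), Rational(908, 4061)))), Rational(1, 2)) = Pow(Add(-39526, Mul(-1, Rational(-5346214, 22331439))), Rational(1, 2)) = Pow(Add(-39526, Rational(5346214, 22331439)), Rational(1, 2)) = Pow(Rational(-882667111700, 22331439), Rational(1, 2)) = Mul(Rational(10, 7443813), I, Pow(21901363069149707, Rational(1, 2)))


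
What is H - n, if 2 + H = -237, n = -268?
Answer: 29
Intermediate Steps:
H = -239 (H = -2 - 237 = -239)
H - n = -239 - 1*(-268) = -239 + 268 = 29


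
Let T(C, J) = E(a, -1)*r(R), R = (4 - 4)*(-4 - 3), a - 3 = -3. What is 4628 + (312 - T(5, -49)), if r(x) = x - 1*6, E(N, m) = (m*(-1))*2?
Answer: 4952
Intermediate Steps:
a = 0 (a = 3 - 3 = 0)
E(N, m) = -2*m (E(N, m) = -m*2 = -2*m)
R = 0 (R = 0*(-7) = 0)
r(x) = -6 + x (r(x) = x - 6 = -6 + x)
T(C, J) = -12 (T(C, J) = (-2*(-1))*(-6 + 0) = 2*(-6) = -12)
4628 + (312 - T(5, -49)) = 4628 + (312 - 1*(-12)) = 4628 + (312 + 12) = 4628 + 324 = 4952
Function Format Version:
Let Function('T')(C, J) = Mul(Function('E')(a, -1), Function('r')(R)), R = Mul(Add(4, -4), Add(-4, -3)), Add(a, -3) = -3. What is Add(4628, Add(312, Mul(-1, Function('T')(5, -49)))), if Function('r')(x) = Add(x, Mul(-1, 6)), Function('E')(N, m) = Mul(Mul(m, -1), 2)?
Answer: 4952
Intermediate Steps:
a = 0 (a = Add(3, -3) = 0)
Function('E')(N, m) = Mul(-2, m) (Function('E')(N, m) = Mul(Mul(-1, m), 2) = Mul(-2, m))
R = 0 (R = Mul(0, -7) = 0)
Function('r')(x) = Add(-6, x) (Function('r')(x) = Add(x, -6) = Add(-6, x))
Function('T')(C, J) = -12 (Function('T')(C, J) = Mul(Mul(-2, -1), Add(-6, 0)) = Mul(2, -6) = -12)
Add(4628, Add(312, Mul(-1, Function('T')(5, -49)))) = Add(4628, Add(312, Mul(-1, -12))) = Add(4628, Add(312, 12)) = Add(4628, 324) = 4952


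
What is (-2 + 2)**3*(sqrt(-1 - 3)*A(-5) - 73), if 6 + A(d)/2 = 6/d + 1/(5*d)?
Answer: 0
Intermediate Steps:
A(d) = -12 + 62/(5*d) (A(d) = -12 + 2*(6/d + 1/(5*d)) = -12 + 2*(31/(5*d)) = -12 + 62/(5*d))
(-2 + 2)**3*(sqrt(-1 - 3)*A(-5) - 73) = (-2 + 2)**3*(sqrt(-1 - 3)*(-12 + (62/5)/(-5)) - 73) = 0**3*(sqrt(-4)*(-12 + (62/5)*(-1/5)) - 73) = 0*((2*I)*(-12 - 62/25) - 73) = 0*((2*I)*(-362/25) - 73) = 0*(-724*I/25 - 73) = 0*(-73 - 724*I/25) = 0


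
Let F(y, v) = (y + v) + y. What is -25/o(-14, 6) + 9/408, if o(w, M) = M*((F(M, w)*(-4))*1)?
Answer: -407/816 ≈ -0.49877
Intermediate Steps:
F(y, v) = v + 2*y (F(y, v) = (v + y) + y = v + 2*y)
o(w, M) = M*(-8*M - 4*w) (o(w, M) = M*(((w + 2*M)*(-4))*1) = M*((-8*M - 4*w)*1) = M*(-8*M - 4*w))
-25/o(-14, 6) + 9/408 = -25*(-1/(24*(-14 + 2*6))) + 9/408 = -25*(-1/(24*(-14 + 12))) + 9*(1/408) = -25/((-4*6*(-2))) + 3/136 = -25/48 + 3/136 = -407/816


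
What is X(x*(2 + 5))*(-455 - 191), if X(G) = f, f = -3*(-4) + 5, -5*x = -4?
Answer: -10982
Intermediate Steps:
x = ⅘ (x = -⅕*(-4) = ⅘ ≈ 0.80000)
f = 17 (f = 12 + 5 = 17)
X(G) = 17
X(x*(2 + 5))*(-455 - 191) = 17*(-455 - 191) = 17*(-646) = -10982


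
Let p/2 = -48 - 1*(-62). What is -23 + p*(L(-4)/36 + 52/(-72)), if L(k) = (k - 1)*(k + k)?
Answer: -109/9 ≈ -12.111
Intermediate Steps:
L(k) = 2*k*(-1 + k) (L(k) = (-1 + k)*(2*k) = 2*k*(-1 + k))
p = 28 (p = 2*(-48 - 1*(-62)) = 2*(-48 + 62) = 2*14 = 28)
-23 + p*(L(-4)/36 + 52/(-72)) = -23 + 28*((2*(-4)*(-1 - 4))/36 + 52/(-72)) = -23 + 28*((2*(-4)*(-5))*(1/36) + 52*(-1/72)) = -23 + 28*(40*(1/36) - 13/18) = -23 + 28*(10/9 - 13/18) = -23 + 28*(7/18) = -23 + 98/9 = -109/9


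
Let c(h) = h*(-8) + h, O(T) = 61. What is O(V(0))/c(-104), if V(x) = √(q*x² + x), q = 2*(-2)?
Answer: 61/728 ≈ 0.083791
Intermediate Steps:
q = -4
V(x) = √(x - 4*x²) (V(x) = √(-4*x² + x) = √(x - 4*x²))
c(h) = -7*h (c(h) = -8*h + h = -7*h)
O(V(0))/c(-104) = 61/((-7*(-104))) = 61/728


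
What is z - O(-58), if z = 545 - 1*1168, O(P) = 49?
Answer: -672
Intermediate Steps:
z = -623 (z = 545 - 1168 = -623)
z - O(-58) = -623 - 1*49 = -623 - 49 = -672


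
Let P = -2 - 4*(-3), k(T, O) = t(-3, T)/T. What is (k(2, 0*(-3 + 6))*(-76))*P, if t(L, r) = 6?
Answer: -2280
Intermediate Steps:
k(T, O) = 6/T
P = 10 (P = -2 + 12 = 10)
(k(2, 0*(-3 + 6))*(-76))*P = ((6/2)*(-76))*10 = ((6*(½))*(-76))*10 = (3*(-76))*10 = -228*10 = -2280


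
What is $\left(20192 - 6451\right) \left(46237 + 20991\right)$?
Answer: $923779948$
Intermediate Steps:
$\left(20192 - 6451\right) \left(46237 + 20991\right) = 13741 \cdot 67228 = 923779948$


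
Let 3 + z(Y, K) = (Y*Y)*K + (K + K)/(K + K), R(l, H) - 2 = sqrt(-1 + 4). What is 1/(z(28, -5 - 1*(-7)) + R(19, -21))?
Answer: 1568/2458621 - sqrt(3)/2458621 ≈ 0.00063705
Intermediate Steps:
R(l, H) = 2 + sqrt(3) (R(l, H) = 2 + sqrt(-1 + 4) = 2 + sqrt(3))
z(Y, K) = -2 + K*Y**2 (z(Y, K) = -3 + ((Y*Y)*K + (K + K)/(K + K)) = -3 + (Y**2*K + (2*K)/((2*K))) = -3 + (K*Y**2 + (2*K)*(1/(2*K))) = -3 + (K*Y**2 + 1) = -3 + (1 + K*Y**2) = -2 + K*Y**2)
1/(z(28, -5 - 1*(-7)) + R(19, -21)) = 1/((-2 + (-5 - 1*(-7))*28**2) + (2 + sqrt(3))) = 1/((-2 + (-5 + 7)*784) + (2 + sqrt(3))) = 1/((-2 + 2*784) + (2 + sqrt(3))) = 1/((-2 + 1568) + (2 + sqrt(3))) = 1/(1566 + (2 + sqrt(3))) = 1/(1568 + sqrt(3))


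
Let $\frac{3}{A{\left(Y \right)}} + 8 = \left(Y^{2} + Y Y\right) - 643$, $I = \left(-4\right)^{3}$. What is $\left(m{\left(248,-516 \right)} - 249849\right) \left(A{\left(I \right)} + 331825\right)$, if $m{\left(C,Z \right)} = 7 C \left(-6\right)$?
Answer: $- \frac{651259112746920}{7541} \approx -8.6362 \cdot 10^{10}$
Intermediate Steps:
$I = -64$
$A{\left(Y \right)} = \frac{3}{-651 + 2 Y^{2}}$ ($A{\left(Y \right)} = \frac{3}{-8 - \left(643 - Y^{2} - Y Y\right)} = \frac{3}{-8 + \left(\left(Y^{2} + Y^{2}\right) - 643\right)} = \frac{3}{-8 + \left(2 Y^{2} - 643\right)} = \frac{3}{-8 + \left(-643 + 2 Y^{2}\right)} = \frac{3}{-651 + 2 Y^{2}}$)
$m{\left(C,Z \right)} = - 42 C$
$\left(m{\left(248,-516 \right)} - 249849\right) \left(A{\left(I \right)} + 331825\right) = \left(\left(-42\right) 248 - 249849\right) \left(\frac{3}{-651 + 2 \left(-64\right)^{2}} + 331825\right) = \left(-10416 - 249849\right) \left(\frac{3}{-651 + 2 \cdot 4096} + 331825\right) = - 260265 \left(\frac{3}{-651 + 8192} + 331825\right) = - 260265 \left(\frac{3}{7541} + 331825\right) = \left(-260265\right) \frac{2502292328}{7541} = - \frac{651259112746920}{7541}$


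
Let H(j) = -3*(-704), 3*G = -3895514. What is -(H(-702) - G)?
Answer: -3901850/3 ≈ -1.3006e+6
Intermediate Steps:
G = -3895514/3 (G = (1/3)*(-3895514) = -3895514/3 ≈ -1.2985e+6)
H(j) = 2112
-(H(-702) - G) = -(2112 - 1*(-3895514/3)) = -(2112 + 3895514/3) = -1*3901850/3 = -3901850/3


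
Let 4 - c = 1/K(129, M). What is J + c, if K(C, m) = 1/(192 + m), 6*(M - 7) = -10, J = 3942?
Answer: 11246/3 ≈ 3748.7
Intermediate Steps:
M = 16/3 (M = 7 + (⅙)*(-10) = 7 - 5/3 = 16/3 ≈ 5.3333)
c = -580/3 (c = 4 - 1/(1/(192 + 16/3)) = 4 - 1/(1/(592/3)) = 4 - 1/3/592 = 4 - 1*592/3 = 4 - 592/3 = -580/3 ≈ -193.33)
J + c = 3942 - 580/3 = 11246/3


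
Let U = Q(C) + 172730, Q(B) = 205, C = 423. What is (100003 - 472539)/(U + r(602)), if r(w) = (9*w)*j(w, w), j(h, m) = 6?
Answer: -372536/205443 ≈ -1.8133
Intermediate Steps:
r(w) = 54*w (r(w) = (9*w)*6 = 54*w)
U = 172935 (U = 205 + 172730 = 172935)
(100003 - 472539)/(U + r(602)) = (100003 - 472539)/(172935 + 54*602) = -372536/(172935 + 32508) = -372536/205443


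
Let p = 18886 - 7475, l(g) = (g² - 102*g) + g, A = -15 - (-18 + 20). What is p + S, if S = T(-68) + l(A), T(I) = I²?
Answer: 18041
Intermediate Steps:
A = -17 (A = -15 - 1*2 = -15 - 2 = -17)
l(g) = g² - 101*g
p = 11411
S = 6630 (S = (-68)² - 17*(-101 - 17) = 4624 - 17*(-118) = 4624 + 2006 = 6630)
p + S = 11411 + 6630 = 18041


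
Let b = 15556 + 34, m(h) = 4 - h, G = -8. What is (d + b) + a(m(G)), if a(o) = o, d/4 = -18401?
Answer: -58002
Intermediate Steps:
d = -73604 (d = 4*(-18401) = -73604)
b = 15590
(d + b) + a(m(G)) = (-73604 + 15590) + (4 - 1*(-8)) = -58014 + (4 + 8) = -58014 + 12 = -58002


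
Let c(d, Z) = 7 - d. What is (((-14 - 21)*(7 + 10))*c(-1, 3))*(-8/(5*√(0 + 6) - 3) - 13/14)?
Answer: 245820/47 + 190400*√6/141 ≈ 8537.9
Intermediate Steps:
(((-14 - 21)*(7 + 10))*c(-1, 3))*(-8/(5*√(0 + 6) - 3) - 13/14) = (((-14 - 21)*(7 + 10))*(7 - 1*(-1)))*(-8/(5*√(0 + 6) - 3) - 13/14) = ((-35*17)*(7 + 1))*(-8/(5*√6 - 3) - 13*1/14) = (-595*8)*(-8/(-3 + 5*√6) - 13/14) = -4760*(-13/14 - 8/(-3 + 5*√6)) = 4420 + 38080/(-3 + 5*√6)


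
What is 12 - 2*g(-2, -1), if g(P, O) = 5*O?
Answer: 22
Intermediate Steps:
12 - 2*g(-2, -1) = 12 - 10*(-1) = 12 - 2*(-5) = 12 + 10 = 22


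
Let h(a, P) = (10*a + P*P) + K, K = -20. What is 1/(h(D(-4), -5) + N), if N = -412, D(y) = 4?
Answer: -1/367 ≈ -0.0027248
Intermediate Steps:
h(a, P) = -20 + P² + 10*a (h(a, P) = (10*a + P*P) - 20 = (10*a + P²) - 20 = (P² + 10*a) - 20 = -20 + P² + 10*a)
1/(h(D(-4), -5) + N) = 1/((-20 + (-5)² + 10*4) - 412) = 1/((-20 + 25 + 40) - 412) = 1/(45 - 412) = 1/(-367) = -1/367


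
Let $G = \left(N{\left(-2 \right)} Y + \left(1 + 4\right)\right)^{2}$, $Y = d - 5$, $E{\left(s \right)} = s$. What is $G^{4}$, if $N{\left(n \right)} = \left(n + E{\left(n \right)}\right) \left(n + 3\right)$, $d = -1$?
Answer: $500246412961$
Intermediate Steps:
$N{\left(n \right)} = 2 n \left(3 + n\right)$ ($N{\left(n \right)} = \left(n + n\right) \left(n + 3\right) = 2 n \left(3 + n\right)$)
$Y = -6$ ($Y = -1 - 5 = -6$)
$G = 841$ ($G = \left(2 \left(-2\right) \left(3 - 2\right) \left(-6\right) + \left(1 + 4\right)\right)^{2} = \left(2 \left(-2\right) 1 \left(-6\right) + 5\right)^{2} = \left(\left(-4\right) \left(-6\right) + 5\right)^{2} = \left(24 + 5\right)^{2} = 29^{2} = 841$)
$G^{4} = 841^{4} = 500246412961$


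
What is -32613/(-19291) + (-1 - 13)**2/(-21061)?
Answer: 683081357/406287751 ≈ 1.6813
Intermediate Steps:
-32613/(-19291) + (-1 - 13)**2/(-21061) = -32613*(-1/19291) + (-14)**2*(-1/21061) = 32613/19291 + 196*(-1/21061) = 32613/19291 - 196/21061 = 683081357/406287751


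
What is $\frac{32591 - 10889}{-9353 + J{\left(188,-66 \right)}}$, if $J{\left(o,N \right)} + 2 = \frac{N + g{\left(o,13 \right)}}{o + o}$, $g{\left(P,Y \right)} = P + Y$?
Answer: $- \frac{8159952}{3517345} \approx -2.3199$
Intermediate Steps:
$J{\left(o,N \right)} = -2 + \frac{13 + N + o}{2 o}$ ($J{\left(o,N \right)} = -2 + \frac{N + \left(o + 13\right)}{o + o} = -2 + \frac{N + \left(13 + o\right)}{2 o} = -2 + \left(13 + N + o\right) \frac{1}{2 o} = -2 + \frac{13 + N + o}{2 o}$)
$\frac{32591 - 10889}{-9353 + J{\left(188,-66 \right)}} = \frac{32591 - 10889}{-9353 + \frac{13 - 66 - 564}{2 \cdot 188}} = \frac{21702}{-9353 + \frac{1}{2} \cdot \frac{1}{188} \left(13 - 66 - 564\right)} = \frac{21702}{-9353 + \frac{1}{2} \cdot \frac{1}{188} \left(-617\right)} = \frac{21702}{-9353 - \frac{617}{376}} = \frac{21702}{- \frac{3517345}{376}} = 21702 \left(- \frac{376}{3517345}\right) = - \frac{8159952}{3517345}$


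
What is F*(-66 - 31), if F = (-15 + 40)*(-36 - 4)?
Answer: 97000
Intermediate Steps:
F = -1000 (F = 25*(-40) = -1000)
F*(-66 - 31) = -1000*(-66 - 31) = -1000*(-97) = 97000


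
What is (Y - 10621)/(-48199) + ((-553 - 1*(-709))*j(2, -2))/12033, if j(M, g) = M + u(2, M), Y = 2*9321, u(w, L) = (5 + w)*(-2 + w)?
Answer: -27159535/193326189 ≈ -0.14049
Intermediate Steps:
u(w, L) = (-2 + w)*(5 + w)
Y = 18642
j(M, g) = M (j(M, g) = M + (-10 + 2² + 3*2) = M + (-10 + 4 + 6) = M + 0 = M)
(Y - 10621)/(-48199) + ((-553 - 1*(-709))*j(2, -2))/12033 = (18642 - 10621)/(-48199) + ((-553 - 1*(-709))*2)/12033 = 8021*(-1/48199) + ((-553 + 709)*2)*(1/12033) = -8021/48199 + (156*2)*(1/12033) = -8021/48199 + 312*(1/12033) = -8021/48199 + 104/4011 = -27159535/193326189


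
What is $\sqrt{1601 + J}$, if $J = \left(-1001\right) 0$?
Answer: $\sqrt{1601} \approx 40.013$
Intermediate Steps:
$J = 0$
$\sqrt{1601 + J} = \sqrt{1601 + 0} = \sqrt{1601}$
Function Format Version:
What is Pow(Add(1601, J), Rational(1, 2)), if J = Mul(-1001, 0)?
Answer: Pow(1601, Rational(1, 2)) ≈ 40.013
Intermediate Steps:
J = 0
Pow(Add(1601, J), Rational(1, 2)) = Pow(Add(1601, 0), Rational(1, 2)) = Pow(1601, Rational(1, 2))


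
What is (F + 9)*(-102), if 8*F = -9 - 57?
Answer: -153/2 ≈ -76.500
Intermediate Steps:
F = -33/4 (F = (-9 - 57)/8 = (1/8)*(-66) = -33/4 ≈ -8.2500)
(F + 9)*(-102) = (-33/4 + 9)*(-102) = (3/4)*(-102) = -153/2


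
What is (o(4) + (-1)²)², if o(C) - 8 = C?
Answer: 169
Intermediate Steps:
o(C) = 8 + C
(o(4) + (-1)²)² = ((8 + 4) + (-1)²)² = (12 + 1)² = 13² = 169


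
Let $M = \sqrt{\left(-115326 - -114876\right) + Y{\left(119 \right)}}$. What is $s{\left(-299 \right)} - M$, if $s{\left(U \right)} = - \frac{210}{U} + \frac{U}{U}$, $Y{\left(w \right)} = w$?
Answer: $\frac{509}{299} - i \sqrt{331} \approx 1.7023 - 18.193 i$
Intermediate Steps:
$s{\left(U \right)} = 1 - \frac{210}{U}$ ($s{\left(U \right)} = - \frac{210}{U} + 1 = 1 - \frac{210}{U}$)
$M = i \sqrt{331}$ ($M = \sqrt{\left(-115326 - -114876\right) + 119} = \sqrt{\left(-115326 + 114876\right) + 119} = \sqrt{-450 + 119} = \sqrt{-331} = i \sqrt{331} \approx 18.193 i$)
$s{\left(-299 \right)} - M = \frac{-210 - 299}{-299} - i \sqrt{331} = \left(- \frac{1}{299}\right) \left(-509\right) - i \sqrt{331} = \frac{509}{299} - i \sqrt{331}$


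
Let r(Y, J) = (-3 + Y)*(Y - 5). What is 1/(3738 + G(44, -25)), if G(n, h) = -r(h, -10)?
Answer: 1/2898 ≈ 0.00034507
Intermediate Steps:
r(Y, J) = (-5 + Y)*(-3 + Y) (r(Y, J) = (-3 + Y)*(-5 + Y) = (-5 + Y)*(-3 + Y))
G(n, h) = -15 - h**2 + 8*h (G(n, h) = -(15 + h**2 - 8*h) = -15 - h**2 + 8*h)
1/(3738 + G(44, -25)) = 1/(3738 + (-15 - 1*(-25)**2 + 8*(-25))) = 1/(3738 + (-15 - 1*625 - 200)) = 1/(3738 + (-15 - 625 - 200)) = 1/(3738 - 840) = 1/2898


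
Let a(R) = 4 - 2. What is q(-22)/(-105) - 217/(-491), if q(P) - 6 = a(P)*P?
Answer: 41443/51555 ≈ 0.80386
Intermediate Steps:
a(R) = 2
q(P) = 6 + 2*P
q(-22)/(-105) - 217/(-491) = (6 + 2*(-22))/(-105) - 217/(-491) = (6 - 44)*(-1/105) - 217*(-1/491) = -38*(-1/105) + 217/491 = 38/105 + 217/491 = 41443/51555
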